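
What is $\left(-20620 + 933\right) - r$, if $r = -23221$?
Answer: $3534$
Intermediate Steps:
$\left(-20620 + 933\right) - r = \left(-20620 + 933\right) - -23221 = -19687 + 23221 = 3534$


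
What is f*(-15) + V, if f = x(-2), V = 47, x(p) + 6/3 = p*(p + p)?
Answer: -43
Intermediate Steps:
x(p) = -2 + 2*p² (x(p) = -2 + p*(p + p) = -2 + p*(2*p) = -2 + 2*p²)
f = 6 (f = -2 + 2*(-2)² = -2 + 2*4 = -2 + 8 = 6)
f*(-15) + V = 6*(-15) + 47 = -90 + 47 = -43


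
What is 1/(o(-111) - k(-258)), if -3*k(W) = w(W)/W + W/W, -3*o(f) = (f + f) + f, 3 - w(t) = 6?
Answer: 86/9575 ≈ 0.0089817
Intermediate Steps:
w(t) = -3 (w(t) = 3 - 1*6 = 3 - 6 = -3)
o(f) = -f (o(f) = -((f + f) + f)/3 = -(2*f + f)/3 = -f)
k(W) = -1/3 + 1/W (k(W) = -(-3/W + W/W)/3 = -(-3/W + 1)/3 = -(1 - 3/W)/3 = -1/3 + 1/W)
1/(o(-111) - k(-258)) = 1/(-1*(-111) - (3 - 1*(-258))/(3*(-258))) = 1/(111 - (-1)*(3 + 258)/(3*258)) = 1/(111 - (-1)*261/(3*258)) = 1/(111 - 1*(-29/86)) = 1/(111 + 29/86) = 1/(9575/86) = 86/9575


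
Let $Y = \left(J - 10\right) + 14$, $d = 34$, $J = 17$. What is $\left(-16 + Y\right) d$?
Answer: $170$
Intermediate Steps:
$Y = 21$ ($Y = \left(17 - 10\right) + 14 = 7 + 14 = 21$)
$\left(-16 + Y\right) d = \left(-16 + 21\right) 34 = 5 \cdot 34 = 170$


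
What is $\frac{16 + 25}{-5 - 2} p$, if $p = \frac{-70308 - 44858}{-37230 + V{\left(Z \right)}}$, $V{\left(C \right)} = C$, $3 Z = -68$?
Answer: $- \frac{7082709}{391153} \approx -18.107$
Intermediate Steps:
$Z = - \frac{68}{3}$ ($Z = \frac{1}{3} \left(-68\right) = - \frac{68}{3} \approx -22.667$)
$p = \frac{172749}{55879}$ ($p = \frac{-70308 - 44858}{-37230 - \frac{68}{3}} = - \frac{115166}{- \frac{111758}{3}} = \left(-115166\right) \left(- \frac{3}{111758}\right) = \frac{172749}{55879} \approx 3.0915$)
$\frac{16 + 25}{-5 - 2} p = \frac{16 + 25}{-5 - 2} \cdot \frac{172749}{55879} = \frac{41}{-7} \cdot \frac{172749}{55879} = 41 \left(- \frac{1}{7}\right) \frac{172749}{55879} = \left(- \frac{41}{7}\right) \frac{172749}{55879} = - \frac{7082709}{391153}$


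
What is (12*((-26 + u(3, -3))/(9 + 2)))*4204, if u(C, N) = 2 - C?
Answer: -1362096/11 ≈ -1.2383e+5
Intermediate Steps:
(12*((-26 + u(3, -3))/(9 + 2)))*4204 = (12*((-26 + (2 - 1*3))/(9 + 2)))*4204 = (12*((-26 + (2 - 3))/11))*4204 = (12*((-26 - 1)*(1/11)))*4204 = (12*(-27*1/11))*4204 = (12*(-27/11))*4204 = -324/11*4204 = -1362096/11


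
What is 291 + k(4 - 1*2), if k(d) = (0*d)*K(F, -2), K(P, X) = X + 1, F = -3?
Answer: 291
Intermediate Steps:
K(P, X) = 1 + X
k(d) = 0 (k(d) = (0*d)*(1 - 2) = 0*(-1) = 0)
291 + k(4 - 1*2) = 291 + 0 = 291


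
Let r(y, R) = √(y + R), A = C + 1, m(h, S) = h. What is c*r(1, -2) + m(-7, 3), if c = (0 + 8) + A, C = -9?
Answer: -7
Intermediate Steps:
A = -8 (A = -9 + 1 = -8)
r(y, R) = √(R + y)
c = 0 (c = (0 + 8) - 8 = 8 - 8 = 0)
c*r(1, -2) + m(-7, 3) = 0*√(-2 + 1) - 7 = 0*√(-1) - 7 = 0*I - 7 = 0 - 7 = -7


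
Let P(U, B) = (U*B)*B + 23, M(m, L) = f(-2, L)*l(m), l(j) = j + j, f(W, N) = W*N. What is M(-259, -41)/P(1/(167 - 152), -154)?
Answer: -637140/24061 ≈ -26.480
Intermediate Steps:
f(W, N) = N*W
l(j) = 2*j
M(m, L) = -4*L*m (M(m, L) = (L*(-2))*(2*m) = (-2*L)*(2*m) = -4*L*m)
P(U, B) = 23 + U*B**2 (P(U, B) = (B*U)*B + 23 = U*B**2 + 23 = 23 + U*B**2)
M(-259, -41)/P(1/(167 - 152), -154) = (-4*(-41)*(-259))/(23 + (-154)**2/(167 - 152)) = -42476/(23 + 23716/15) = -42476/24061/15 = -42476*15/24061 = -637140/24061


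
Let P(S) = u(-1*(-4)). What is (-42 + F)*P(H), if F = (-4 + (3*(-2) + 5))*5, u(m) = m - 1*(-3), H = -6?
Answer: -469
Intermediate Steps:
u(m) = 3 + m (u(m) = m + 3 = 3 + m)
P(S) = 7 (P(S) = 3 - 1*(-4) = 3 + 4 = 7)
F = -25 (F = (-4 + (-6 + 5))*5 = (-4 - 1)*5 = -5*5 = -25)
(-42 + F)*P(H) = (-42 - 25)*7 = -67*7 = -469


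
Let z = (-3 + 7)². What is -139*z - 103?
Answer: -2327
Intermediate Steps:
z = 16 (z = 4² = 16)
-139*z - 103 = -139*16 - 103 = -2224 - 103 = -2327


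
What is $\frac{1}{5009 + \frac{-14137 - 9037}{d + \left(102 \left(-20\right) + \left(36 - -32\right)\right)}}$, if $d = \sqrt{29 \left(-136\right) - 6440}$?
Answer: $\frac{4894157910}{24572197962797} - \frac{23174 i \sqrt{649}}{24572197962797} \approx 0.00019917 - 2.4026 \cdot 10^{-8} i$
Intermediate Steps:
$d = 4 i \sqrt{649}$ ($d = \sqrt{-3944 - 6440} = \sqrt{-10384} = 4 i \sqrt{649} \approx 101.9 i$)
$\frac{1}{5009 + \frac{-14137 - 9037}{d + \left(102 \left(-20\right) + \left(36 - -32\right)\right)}} = \frac{1}{5009 + \frac{-14137 - 9037}{4 i \sqrt{649} + \left(102 \left(-20\right) + \left(36 - -32\right)\right)}} = \frac{1}{5009 - \frac{23174}{4 i \sqrt{649} + \left(-2040 + \left(36 + 32\right)\right)}} = \frac{1}{5009 - \frac{23174}{4 i \sqrt{649} + \left(-2040 + 68\right)}} = \frac{1}{5009 - \frac{23174}{4 i \sqrt{649} - 1972}} = \frac{1}{5009 - \frac{23174}{-1972 + 4 i \sqrt{649}}}$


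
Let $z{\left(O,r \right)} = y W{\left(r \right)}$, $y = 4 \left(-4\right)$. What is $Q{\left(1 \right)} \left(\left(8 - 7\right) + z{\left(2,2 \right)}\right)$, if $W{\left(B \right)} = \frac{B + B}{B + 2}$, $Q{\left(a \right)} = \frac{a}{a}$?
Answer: $-15$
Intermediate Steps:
$Q{\left(a \right)} = 1$
$W{\left(B \right)} = \frac{2 B}{2 + B}$
$y = -16$
$z{\left(O,r \right)} = - \frac{32 r}{2 + r}$ ($z{\left(O,r \right)} = - 16 \frac{2 r}{2 + r} = - \frac{32 r}{2 + r}$)
$Q{\left(1 \right)} \left(\left(8 - 7\right) + z{\left(2,2 \right)}\right) = 1 \left(\left(8 - 7\right) - \frac{64}{2 + 2}\right) = 1 \left(1 - \frac{64}{4}\right) = 1 \left(1 - 64 \cdot \frac{1}{4}\right) = 1 \left(1 - 16\right) = 1 \left(-15\right) = -15$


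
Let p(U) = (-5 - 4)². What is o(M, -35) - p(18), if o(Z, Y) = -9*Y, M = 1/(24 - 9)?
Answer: 234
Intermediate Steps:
M = 1/15 ≈ 0.066667
p(U) = 81 (p(U) = (-9)² = 81)
o(M, -35) - p(18) = -9*(-35) - 1*81 = 315 - 81 = 234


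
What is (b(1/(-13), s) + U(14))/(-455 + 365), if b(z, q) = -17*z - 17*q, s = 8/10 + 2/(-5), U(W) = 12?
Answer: -47/650 ≈ -0.072308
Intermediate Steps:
s = 2/5 (s = 8*(1/10) + 2*(-1/5) = 4/5 - 2/5 = 2/5 ≈ 0.40000)
b(z, q) = -17*q - 17*z
(b(1/(-13), s) + U(14))/(-455 + 365) = ((-17*2/5 - 17/(-13)) + 12)/(-455 + 365) = ((-34/5 - 17*(-1/13)) + 12)/(-90) = ((-34/5 + 17/13) + 12)*(-1/90) = (-357/65 + 12)*(-1/90) = (423/65)*(-1/90) = -47/650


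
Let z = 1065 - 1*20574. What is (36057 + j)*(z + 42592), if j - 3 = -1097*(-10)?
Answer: 1085593490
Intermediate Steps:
z = -19509 (z = 1065 - 20574 = -19509)
j = 10973 (j = 3 - 1097*(-10) = 3 + 10970 = 10973)
(36057 + j)*(z + 42592) = (36057 + 10973)*(-19509 + 42592) = 47030*23083 = 1085593490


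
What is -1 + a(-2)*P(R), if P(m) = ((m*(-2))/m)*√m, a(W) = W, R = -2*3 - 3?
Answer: -1 + 12*I ≈ -1.0 + 12.0*I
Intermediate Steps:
R = -9 (R = -6 - 3 = -9)
P(m) = -2*√m (P(m) = ((-2*m)/m)*√m = -2*√m)
-1 + a(-2)*P(R) = -1 - (-4)*√(-9) = -1 - (-4)*3*I = -1 - (-12)*I = -1 + 12*I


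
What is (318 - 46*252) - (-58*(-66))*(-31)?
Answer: 107394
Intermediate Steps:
(318 - 46*252) - (-58*(-66))*(-31) = (318 - 11592) - 3828*(-31) = -11274 - 1*(-118668) = -11274 + 118668 = 107394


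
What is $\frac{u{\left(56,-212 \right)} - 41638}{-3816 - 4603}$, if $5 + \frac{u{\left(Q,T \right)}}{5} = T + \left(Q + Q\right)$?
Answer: $\frac{42163}{8419} \approx 5.0081$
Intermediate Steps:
$u{\left(Q,T \right)} = -25 + 5 T + 10 Q$ ($u{\left(Q,T \right)} = -25 + 5 \left(T + \left(Q + Q\right)\right) = -25 + 5 \left(T + 2 Q\right) = -25 + \left(5 T + 10 Q\right) = -25 + 5 T + 10 Q$)
$\frac{u{\left(56,-212 \right)} - 41638}{-3816 - 4603} = \frac{\left(-25 + 5 \left(-212\right) + 10 \cdot 56\right) - 41638}{-3816 - 4603} = \frac{\left(-25 - 1060 + 560\right) - 41638}{-8419} = \left(-525 - 41638\right) \left(- \frac{1}{8419}\right) = \left(-42163\right) \left(- \frac{1}{8419}\right) = \frac{42163}{8419}$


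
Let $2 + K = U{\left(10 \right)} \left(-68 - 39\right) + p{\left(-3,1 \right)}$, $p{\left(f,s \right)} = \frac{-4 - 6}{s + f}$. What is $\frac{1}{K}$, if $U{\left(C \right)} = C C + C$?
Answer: $- \frac{1}{11767} \approx -8.4983 \cdot 10^{-5}$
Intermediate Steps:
$U{\left(C \right)} = C + C^{2}$ ($U{\left(C \right)} = C^{2} + C = C + C^{2}$)
$p{\left(f,s \right)} = - \frac{10}{f + s}$
$K = -11767$ ($K = -2 - \left(\frac{10}{-3 + 1} - 10 \left(1 + 10\right) \left(-68 - 39\right)\right) = -2 + \left(10 \cdot 11 \left(-107\right) - \frac{10}{-2}\right) = -2 + \left(110 \left(-107\right) - -5\right) = -2 + \left(-11770 + 5\right) = -2 - 11765 = -11767$)
$\frac{1}{K} = \frac{1}{-11767} = - \frac{1}{11767}$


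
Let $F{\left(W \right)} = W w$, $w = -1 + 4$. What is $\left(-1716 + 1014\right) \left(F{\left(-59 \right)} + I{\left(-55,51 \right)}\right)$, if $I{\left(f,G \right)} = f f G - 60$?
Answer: $-108134676$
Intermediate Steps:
$w = 3$
$I{\left(f,G \right)} = -60 + G f^{2}$ ($I{\left(f,G \right)} = f^{2} G - 60 = G f^{2} - 60 = -60 + G f^{2}$)
$F{\left(W \right)} = 3 W$ ($F{\left(W \right)} = W 3 = 3 W$)
$\left(-1716 + 1014\right) \left(F{\left(-59 \right)} + I{\left(-55,51 \right)}\right) = \left(-1716 + 1014\right) \left(3 \left(-59\right) - \left(60 - 51 \left(-55\right)^{2}\right)\right) = - 702 \left(-177 + \left(-60 + 51 \cdot 3025\right)\right) = - 702 \left(-177 + \left(-60 + 154275\right)\right) = - 702 \left(-177 + 154215\right) = \left(-702\right) 154038 = -108134676$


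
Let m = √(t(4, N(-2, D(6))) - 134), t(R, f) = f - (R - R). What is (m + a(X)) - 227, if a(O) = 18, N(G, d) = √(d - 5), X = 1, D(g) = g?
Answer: -209 + I*√133 ≈ -209.0 + 11.533*I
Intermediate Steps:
N(G, d) = √(-5 + d)
t(R, f) = f (t(R, f) = f - 1*0 = f + 0 = f)
m = I*√133 (m = √(√(-5 + 6) - 134) = √(√1 - 134) = √(1 - 134) = √(-133) = I*√133 ≈ 11.533*I)
(m + a(X)) - 227 = (I*√133 + 18) - 227 = (18 + I*√133) - 227 = -209 + I*√133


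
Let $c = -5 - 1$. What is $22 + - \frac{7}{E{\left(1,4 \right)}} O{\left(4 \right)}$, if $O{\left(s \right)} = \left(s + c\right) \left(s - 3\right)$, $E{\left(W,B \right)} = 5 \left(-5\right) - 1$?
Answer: $\frac{279}{13} \approx 21.462$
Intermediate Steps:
$c = -6$ ($c = -5 - 1 = -6$)
$E{\left(W,B \right)} = -26$ ($E{\left(W,B \right)} = -25 - 1 = -26$)
$O{\left(s \right)} = \left(-6 + s\right) \left(-3 + s\right)$ ($O{\left(s \right)} = \left(s - 6\right) \left(s - 3\right) = \left(-6 + s\right) \left(-3 + s\right)$)
$22 + - \frac{7}{E{\left(1,4 \right)}} O{\left(4 \right)} = 22 + - \frac{7}{-26} \left(18 + 4^{2} - 36\right) = 22 + \left(-7\right) \left(- \frac{1}{26}\right) \left(18 + 16 - 36\right) = 22 + \frac{7}{26} \left(-2\right) = 22 - \frac{7}{13} = \frac{279}{13}$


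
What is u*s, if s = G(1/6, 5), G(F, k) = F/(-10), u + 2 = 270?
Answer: -67/15 ≈ -4.4667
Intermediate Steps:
u = 268 (u = -2 + 270 = 268)
G(F, k) = -F/10 (G(F, k) = F*(-1/10) = -F/10)
s = -1/60 (s = -1/10/6 = -1/10*1/6 = -1/60 ≈ -0.016667)
u*s = 268*(-1/60) = -67/15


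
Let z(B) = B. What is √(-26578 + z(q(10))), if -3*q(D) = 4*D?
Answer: I*√239322/3 ≈ 163.07*I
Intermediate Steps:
q(D) = -4*D/3
√(-26578 + z(q(10))) = √(-26578 - 4/3*10) = √(-26578 - 40/3) = √(-79774/3) = I*√239322/3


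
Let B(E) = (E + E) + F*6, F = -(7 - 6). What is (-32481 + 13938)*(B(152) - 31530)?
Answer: 579134976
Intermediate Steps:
F = -1 (F = -1*1 = -1)
B(E) = -6 + 2*E (B(E) = (E + E) - 1*6 = 2*E - 6 = -6 + 2*E)
(-32481 + 13938)*(B(152) - 31530) = (-32481 + 13938)*((-6 + 2*152) - 31530) = -18543*((-6 + 304) - 31530) = -18543*(298 - 31530) = -18543*(-31232) = 579134976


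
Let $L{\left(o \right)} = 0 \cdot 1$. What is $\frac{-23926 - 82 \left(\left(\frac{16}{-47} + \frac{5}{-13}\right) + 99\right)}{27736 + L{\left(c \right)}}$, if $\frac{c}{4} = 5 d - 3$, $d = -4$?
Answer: $- \frac{9771279}{8473348} \approx -1.1532$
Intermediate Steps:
$c = -92$ ($c = 4 \left(5 \left(-4\right) - 3\right) = 4 \left(-20 - 3\right) = 4 \left(-23\right) = -92$)
$L{\left(o \right)} = 0$
$\frac{-23926 - 82 \left(\left(\frac{16}{-47} + \frac{5}{-13}\right) + 99\right)}{27736 + L{\left(c \right)}} = \frac{-23926 - 82 \left(\left(\frac{16}{-47} + \frac{5}{-13}\right) + 99\right)}{27736 + 0} = \frac{-23926 - 82 \left(\left(16 \left(- \frac{1}{47}\right) + 5 \left(- \frac{1}{13}\right)\right) + 99\right)}{27736} = \left(-23926 - 82 \left(\left(- \frac{16}{47} - \frac{5}{13}\right) + 99\right)\right) \frac{1}{27736} = \left(-23926 - 82 \left(- \frac{443}{611} + 99\right)\right) \frac{1}{27736} = \left(-23926 - \frac{4923772}{611}\right) \frac{1}{27736} = \left(- \frac{19542558}{611}\right) \frac{1}{27736} = - \frac{9771279}{8473348}$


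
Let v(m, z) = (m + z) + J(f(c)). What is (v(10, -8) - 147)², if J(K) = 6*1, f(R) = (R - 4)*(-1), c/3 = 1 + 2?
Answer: 19321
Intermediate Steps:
c = 9 (c = 3*(1 + 2) = 3*3 = 9)
f(R) = 4 - R (f(R) = (-4 + R)*(-1) = 4 - R)
J(K) = 6
v(m, z) = 6 + m + z (v(m, z) = (m + z) + 6 = 6 + m + z)
(v(10, -8) - 147)² = ((6 + 10 - 8) - 147)² = (8 - 147)² = (-139)² = 19321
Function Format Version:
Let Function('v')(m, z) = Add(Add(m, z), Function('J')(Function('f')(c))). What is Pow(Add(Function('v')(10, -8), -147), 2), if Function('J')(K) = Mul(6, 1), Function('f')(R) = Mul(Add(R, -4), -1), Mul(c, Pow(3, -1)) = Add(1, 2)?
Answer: 19321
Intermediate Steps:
c = 9 (c = Mul(3, Add(1, 2)) = Mul(3, 3) = 9)
Function('f')(R) = Add(4, Mul(-1, R)) (Function('f')(R) = Mul(Add(-4, R), -1) = Add(4, Mul(-1, R)))
Function('J')(K) = 6
Function('v')(m, z) = Add(6, m, z) (Function('v')(m, z) = Add(Add(m, z), 6) = Add(6, m, z))
Pow(Add(Function('v')(10, -8), -147), 2) = Pow(Add(Add(6, 10, -8), -147), 2) = Pow(Add(8, -147), 2) = Pow(-139, 2) = 19321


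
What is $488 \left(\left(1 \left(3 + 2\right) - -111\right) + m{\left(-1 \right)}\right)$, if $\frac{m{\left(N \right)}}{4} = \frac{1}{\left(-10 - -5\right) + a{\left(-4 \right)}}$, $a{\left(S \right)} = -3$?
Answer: $56364$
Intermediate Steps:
$m{\left(N \right)} = - \frac{1}{2}$ ($m{\left(N \right)} = \frac{4}{\left(-10 - -5\right) - 3} = \frac{4}{\left(-10 + 5\right) - 3} = \frac{4}{-5 - 3} = \frac{4}{-8} = 4 \left(- \frac{1}{8}\right) = - \frac{1}{2}$)
$488 \left(\left(1 \left(3 + 2\right) - -111\right) + m{\left(-1 \right)}\right) = 488 \left(\left(1 \left(3 + 2\right) - -111\right) - \frac{1}{2}\right) = 488 \left(\left(1 \cdot 5 + 111\right) - \frac{1}{2}\right) = 488 \left(\left(5 + 111\right) - \frac{1}{2}\right) = 488 \left(116 - \frac{1}{2}\right) = 488 \cdot \frac{231}{2} = 56364$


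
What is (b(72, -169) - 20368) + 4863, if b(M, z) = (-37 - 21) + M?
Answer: -15491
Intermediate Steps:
b(M, z) = -58 + M
(b(72, -169) - 20368) + 4863 = ((-58 + 72) - 20368) + 4863 = (14 - 20368) + 4863 = -20354 + 4863 = -15491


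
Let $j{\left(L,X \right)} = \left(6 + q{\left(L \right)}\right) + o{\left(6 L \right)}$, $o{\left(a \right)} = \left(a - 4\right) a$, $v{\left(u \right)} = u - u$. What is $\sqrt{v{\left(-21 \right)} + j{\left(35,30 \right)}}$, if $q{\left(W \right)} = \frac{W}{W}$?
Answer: $7 \sqrt{883} \approx 208.01$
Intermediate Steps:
$q{\left(W \right)} = 1$
$v{\left(u \right)} = 0$
$o{\left(a \right)} = a \left(-4 + a\right)$ ($o{\left(a \right)} = \left(-4 + a\right) a = a \left(-4 + a\right)$)
$j{\left(L,X \right)} = 7 + 6 L \left(-4 + 6 L\right)$ ($j{\left(L,X \right)} = \left(6 + 1\right) + 6 L \left(-4 + 6 L\right) = 7 + 6 L \left(-4 + 6 L\right)$)
$\sqrt{v{\left(-21 \right)} + j{\left(35,30 \right)}} = \sqrt{0 + \left(7 + 12 \cdot 35 \left(-2 + 3 \cdot 35\right)\right)} = \sqrt{0 + \left(7 + 12 \cdot 35 \left(-2 + 105\right)\right)} = \sqrt{0 + \left(7 + 12 \cdot 35 \cdot 103\right)} = \sqrt{0 + \left(7 + 43260\right)} = \sqrt{0 + 43267} = \sqrt{43267} = 7 \sqrt{883}$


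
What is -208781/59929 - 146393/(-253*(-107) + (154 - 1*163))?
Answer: -14423217519/1621798598 ≈ -8.8933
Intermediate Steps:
-208781/59929 - 146393/(-253*(-107) + (154 - 1*163)) = -208781*1/59929 - 146393/(27071 + (154 - 163)) = -208781/59929 - 146393/(27071 - 9) = -208781/59929 - 146393/27062 = -14423217519/1621798598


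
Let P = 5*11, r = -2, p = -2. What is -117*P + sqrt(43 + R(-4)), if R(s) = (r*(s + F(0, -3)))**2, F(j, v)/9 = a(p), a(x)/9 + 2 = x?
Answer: -6435 + sqrt(430379) ≈ -5779.0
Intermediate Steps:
a(x) = -18 + 9*x
F(j, v) = -324 (F(j, v) = 9*(-18 + 9*(-2)) = 9*(-18 - 18) = 9*(-36) = -324)
R(s) = (648 - 2*s)**2 (R(s) = (-2*(s - 324))**2 = (-2*(-324 + s))**2 = (648 - 2*s)**2)
P = 55
-117*P + sqrt(43 + R(-4)) = -117*55 + sqrt(43 + 4*(-324 - 4)**2) = -6435 + sqrt(43 + 4*(-328)**2) = -6435 + sqrt(43 + 4*107584) = -6435 + sqrt(43 + 430336) = -6435 + sqrt(430379)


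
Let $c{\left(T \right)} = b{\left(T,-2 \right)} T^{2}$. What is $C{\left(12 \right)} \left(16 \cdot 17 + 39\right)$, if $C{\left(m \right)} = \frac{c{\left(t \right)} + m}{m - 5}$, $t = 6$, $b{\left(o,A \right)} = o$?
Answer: $\frac{70908}{7} \approx 10130.0$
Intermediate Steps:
$c{\left(T \right)} = T^{3}$ ($c{\left(T \right)} = T T^{2} = T^{3}$)
$C{\left(m \right)} = \frac{216 + m}{-5 + m}$ ($C{\left(m \right)} = \frac{6^{3} + m}{m - 5} = \frac{216 + m}{-5 + m}$)
$C{\left(12 \right)} \left(16 \cdot 17 + 39\right) = \frac{216 + 12}{-5 + 12} \left(16 \cdot 17 + 39\right) = \frac{1}{7} \cdot 228 \left(272 + 39\right) = \frac{1}{7} \cdot 228 \cdot 311 = \frac{228}{7} \cdot 311 = \frac{70908}{7}$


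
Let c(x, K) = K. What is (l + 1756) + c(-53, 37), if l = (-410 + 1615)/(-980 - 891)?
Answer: 3353498/1871 ≈ 1792.4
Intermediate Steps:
l = -1205/1871 (l = 1205/(-1871) = 1205*(-1/1871) = -1205/1871 ≈ -0.64404)
(l + 1756) + c(-53, 37) = (-1205/1871 + 1756) + 37 = 3284271/1871 + 37 = 3353498/1871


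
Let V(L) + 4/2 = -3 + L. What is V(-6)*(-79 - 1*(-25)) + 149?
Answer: 743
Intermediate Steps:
V(L) = -5 + L (V(L) = -2 + (-3 + L) = -5 + L)
V(-6)*(-79 - 1*(-25)) + 149 = (-5 - 6)*(-79 - 1*(-25)) + 149 = -11*(-79 + 25) + 149 = -11*(-54) + 149 = 594 + 149 = 743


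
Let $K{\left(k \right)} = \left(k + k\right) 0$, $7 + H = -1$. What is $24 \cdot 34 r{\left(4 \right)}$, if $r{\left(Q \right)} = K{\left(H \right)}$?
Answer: $0$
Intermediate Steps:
$H = -8$ ($H = -7 - 1 = -8$)
$K{\left(k \right)} = 0$ ($K{\left(k \right)} = 2 k 0 = 0$)
$r{\left(Q \right)} = 0$
$24 \cdot 34 r{\left(4 \right)} = 24 \cdot 34 \cdot 0 = 816 \cdot 0 = 0$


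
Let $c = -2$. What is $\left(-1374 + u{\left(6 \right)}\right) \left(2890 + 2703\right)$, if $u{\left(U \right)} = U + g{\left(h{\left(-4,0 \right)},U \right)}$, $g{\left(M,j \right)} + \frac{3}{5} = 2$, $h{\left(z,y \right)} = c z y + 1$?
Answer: $- \frac{38216969}{5} \approx -7.6434 \cdot 10^{6}$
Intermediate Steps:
$h{\left(z,y \right)} = 1 - 2 y z$ ($h{\left(z,y \right)} = - 2 z y + 1 = - 2 y z + 1 = 1 - 2 y z$)
$g{\left(M,j \right)} = \frac{7}{5}$ ($g{\left(M,j \right)} = - \frac{3}{5} + 2 = \frac{7}{5}$)
$u{\left(U \right)} = \frac{7}{5} + U$ ($u{\left(U \right)} = U + \frac{7}{5} = \frac{7}{5} + U$)
$\left(-1374 + u{\left(6 \right)}\right) \left(2890 + 2703\right) = \left(-1374 + \left(\frac{7}{5} + 6\right)\right) \left(2890 + 2703\right) = \left(-1374 + \frac{37}{5}\right) 5593 = \left(- \frac{6833}{5}\right) 5593 = - \frac{38216969}{5}$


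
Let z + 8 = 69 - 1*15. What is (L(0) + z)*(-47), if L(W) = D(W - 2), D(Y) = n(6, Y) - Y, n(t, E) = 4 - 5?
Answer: -2209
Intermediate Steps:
n(t, E) = -1
z = 46 (z = -8 + (69 - 1*15) = -8 + (69 - 15) = -8 + 54 = 46)
D(Y) = -1 - Y
L(W) = 1 - W (L(W) = -1 - (W - 2) = -1 - (-2 + W) = -1 + (2 - W) = 1 - W)
(L(0) + z)*(-47) = ((1 - 1*0) + 46)*(-47) = ((1 + 0) + 46)*(-47) = (1 + 46)*(-47) = 47*(-47) = -2209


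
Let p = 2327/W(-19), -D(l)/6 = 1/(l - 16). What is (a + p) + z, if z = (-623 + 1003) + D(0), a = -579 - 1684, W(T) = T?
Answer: -304775/152 ≈ -2005.1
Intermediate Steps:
D(l) = -6/(-16 + l) (D(l) = -6/(l - 16) = -6/(-16 + l))
a = -2263
z = 3043/8 (z = (-623 + 1003) - 6/(-16 + 0) = 380 - 6/(-16) = 380 - 6*(-1/16) = 380 + 3/8 = 3043/8 ≈ 380.38)
p = -2327/19 (p = 2327/(-19) = 2327*(-1/19) = -2327/19 ≈ -122.47)
(a + p) + z = (-2263 - 2327/19) + 3043/8 = -45324/19 + 3043/8 = -304775/152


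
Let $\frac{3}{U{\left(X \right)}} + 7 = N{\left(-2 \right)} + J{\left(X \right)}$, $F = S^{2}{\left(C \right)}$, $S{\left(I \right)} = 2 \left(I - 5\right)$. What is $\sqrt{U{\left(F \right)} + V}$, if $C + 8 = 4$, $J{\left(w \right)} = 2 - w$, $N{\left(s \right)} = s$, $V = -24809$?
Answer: $\frac{i \sqrt{2718099842}}{331} \approx 157.51 i$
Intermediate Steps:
$C = -4$ ($C = -8 + 4 = -4$)
$S{\left(I \right)} = -10 + 2 I$ ($S{\left(I \right)} = 2 \left(-5 + I\right) = -10 + 2 I$)
$F = 324$ ($F = \left(-10 + 2 \left(-4\right)\right)^{2} = \left(-10 - 8\right)^{2} = \left(-18\right)^{2} = 324$)
$U{\left(X \right)} = \frac{3}{-7 - X}$
$\sqrt{U{\left(F \right)} + V} = \sqrt{- \frac{3}{7 + 324} - 24809} = \sqrt{- \frac{3}{331} - 24809} = \sqrt{- \frac{8211782}{331}} = \frac{i \sqrt{2718099842}}{331}$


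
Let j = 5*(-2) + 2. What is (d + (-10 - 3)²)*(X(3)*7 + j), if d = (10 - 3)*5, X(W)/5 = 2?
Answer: 12648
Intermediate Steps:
X(W) = 10 (X(W) = 5*2 = 10)
j = -8 (j = -10 + 2 = -8)
d = 35 (d = 7*5 = 35)
(d + (-10 - 3)²)*(X(3)*7 + j) = (35 + (-10 - 3)²)*(10*7 - 8) = (35 + (-13)²)*(70 - 8) = (35 + 169)*62 = 204*62 = 12648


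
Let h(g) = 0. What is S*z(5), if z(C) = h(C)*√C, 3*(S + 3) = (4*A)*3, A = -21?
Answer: 0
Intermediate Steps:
S = -87 (S = -3 + ((4*(-21))*3)/3 = -3 + (-84*3)/3 = -3 + (⅓)*(-252) = -3 - 84 = -87)
z(C) = 0 (z(C) = 0*√C = 0)
S*z(5) = -87*0 = 0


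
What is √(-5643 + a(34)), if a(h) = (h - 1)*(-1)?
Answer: 2*I*√1419 ≈ 75.339*I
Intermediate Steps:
a(h) = 1 - h (a(h) = (-1 + h)*(-1) = 1 - h)
√(-5643 + a(34)) = √(-5643 + (1 - 1*34)) = √(-5643 + (1 - 34)) = √(-5643 - 33) = √(-5676) = 2*I*√1419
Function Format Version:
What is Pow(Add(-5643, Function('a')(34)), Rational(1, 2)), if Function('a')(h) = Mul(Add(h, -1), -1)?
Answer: Mul(2, I, Pow(1419, Rational(1, 2))) ≈ Mul(75.339, I)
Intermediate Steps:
Function('a')(h) = Add(1, Mul(-1, h)) (Function('a')(h) = Mul(Add(-1, h), -1) = Add(1, Mul(-1, h)))
Pow(Add(-5643, Function('a')(34)), Rational(1, 2)) = Pow(Add(-5643, Add(1, Mul(-1, 34))), Rational(1, 2)) = Pow(Add(-5643, Add(1, -34)), Rational(1, 2)) = Pow(Add(-5643, -33), Rational(1, 2)) = Pow(-5676, Rational(1, 2)) = Mul(2, I, Pow(1419, Rational(1, 2)))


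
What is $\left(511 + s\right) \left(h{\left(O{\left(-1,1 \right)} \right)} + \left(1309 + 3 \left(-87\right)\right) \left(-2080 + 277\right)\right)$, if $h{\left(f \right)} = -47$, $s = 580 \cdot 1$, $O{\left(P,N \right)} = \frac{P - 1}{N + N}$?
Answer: $-2061543781$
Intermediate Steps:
$O{\left(P,N \right)} = \frac{-1 + P}{2 N}$
$s = 580$
$\left(511 + s\right) \left(h{\left(O{\left(-1,1 \right)} \right)} + \left(1309 + 3 \left(-87\right)\right) \left(-2080 + 277\right)\right) = \left(511 + 580\right) \left(-47 + \left(1309 + 3 \left(-87\right)\right) \left(-2080 + 277\right)\right) = 1091 \left(-47 + \left(1309 - 261\right) \left(-1803\right)\right) = 1091 \left(-47 + 1048 \left(-1803\right)\right) = 1091 \left(-47 - 1889544\right) = 1091 \left(-1889591\right) = -2061543781$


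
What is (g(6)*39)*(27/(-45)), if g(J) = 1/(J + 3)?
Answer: -13/5 ≈ -2.6000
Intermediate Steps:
g(J) = 1/(3 + J)
(g(6)*39)*(27/(-45)) = (39/(3 + 6))*(27/(-45)) = (39/9)*(27*(-1/45)) = ((1/9)*39)*(-3/5) = (13/3)*(-3/5) = -13/5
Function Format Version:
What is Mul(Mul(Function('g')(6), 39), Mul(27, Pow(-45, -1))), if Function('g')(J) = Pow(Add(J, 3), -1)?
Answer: Rational(-13, 5) ≈ -2.6000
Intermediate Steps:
Function('g')(J) = Pow(Add(3, J), -1)
Mul(Mul(Function('g')(6), 39), Mul(27, Pow(-45, -1))) = Mul(Mul(Pow(Add(3, 6), -1), 39), Mul(27, Pow(-45, -1))) = Mul(Mul(Pow(9, -1), 39), Mul(27, Rational(-1, 45))) = Mul(Mul(Rational(1, 9), 39), Rational(-3, 5)) = Mul(Rational(13, 3), Rational(-3, 5)) = Rational(-13, 5)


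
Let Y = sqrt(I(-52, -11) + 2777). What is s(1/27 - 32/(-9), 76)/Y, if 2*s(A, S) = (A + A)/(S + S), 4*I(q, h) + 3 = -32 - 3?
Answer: 97*sqrt(1230)/7571880 ≈ 0.00044928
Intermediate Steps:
I(q, h) = -19/2 (I(q, h) = -3/4 + (-32 - 3)/4 = -3/4 + (1/4)*(-35) = -3/4 - 35/4 = -19/2)
s(A, S) = A/(2*S) (s(A, S) = ((A + A)/(S + S))/2 = ((2*A)/((2*S)))/2 = ((2*A)*(1/(2*S)))/2 = (A/S)/2 = A/(2*S))
Y = 3*sqrt(1230)/2 (Y = sqrt(-19/2 + 2777) = sqrt(5535/2) = 3*sqrt(1230)/2 ≈ 52.607)
s(1/27 - 32/(-9), 76)/Y = ((1/2)*(1/27 - 32/(-9))/76)/((3*sqrt(1230)/2)) = ((1/2)*(1*(1/27) - 32*(-1/9))*(1/76))*(sqrt(1230)/1845) = ((1/2)*(1/27 + 32/9)*(1/76))*(sqrt(1230)/1845) = ((1/2)*(97/27)*(1/76))*(sqrt(1230)/1845) = 97*(sqrt(1230)/1845)/4104 = 97*sqrt(1230)/7571880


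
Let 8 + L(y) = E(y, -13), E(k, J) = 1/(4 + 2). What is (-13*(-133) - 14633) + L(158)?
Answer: -77471/6 ≈ -12912.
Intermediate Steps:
E(k, J) = ⅙ (E(k, J) = 1/6 = ⅙)
L(y) = -47/6 (L(y) = -8 + ⅙ = -47/6)
(-13*(-133) - 14633) + L(158) = (-13*(-133) - 14633) - 47/6 = (1729 - 14633) - 47/6 = -12904 - 47/6 = -77471/6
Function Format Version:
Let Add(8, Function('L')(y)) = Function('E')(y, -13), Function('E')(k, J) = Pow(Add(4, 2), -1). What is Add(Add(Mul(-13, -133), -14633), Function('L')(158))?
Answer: Rational(-77471, 6) ≈ -12912.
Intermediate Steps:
Function('E')(k, J) = Rational(1, 6) (Function('E')(k, J) = Pow(6, -1) = Rational(1, 6))
Function('L')(y) = Rational(-47, 6) (Function('L')(y) = Add(-8, Rational(1, 6)) = Rational(-47, 6))
Add(Add(Mul(-13, -133), -14633), Function('L')(158)) = Add(Add(Mul(-13, -133), -14633), Rational(-47, 6)) = Add(Add(1729, -14633), Rational(-47, 6)) = Add(-12904, Rational(-47, 6)) = Rational(-77471, 6)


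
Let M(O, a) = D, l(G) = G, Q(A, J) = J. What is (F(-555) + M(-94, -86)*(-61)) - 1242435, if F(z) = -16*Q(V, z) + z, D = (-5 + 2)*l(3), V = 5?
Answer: -1233561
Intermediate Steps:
D = -9 (D = (-5 + 2)*3 = -3*3 = -9)
M(O, a) = -9
F(z) = -15*z (F(z) = -16*z + z = -15*z)
(F(-555) + M(-94, -86)*(-61)) - 1242435 = (-15*(-555) - 9*(-61)) - 1242435 = (8325 + 549) - 1242435 = 8874 - 1242435 = -1233561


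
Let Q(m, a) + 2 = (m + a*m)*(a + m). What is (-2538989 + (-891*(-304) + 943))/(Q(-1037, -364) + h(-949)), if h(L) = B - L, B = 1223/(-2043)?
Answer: 4631852826/1077435061235 ≈ 0.0042990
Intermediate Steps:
B = -1223/2043 (B = 1223*(-1/2043) = -1223/2043 ≈ -0.59863)
h(L) = -1223/2043 - L
Q(m, a) = -2 + (a + m)*(m + a*m) (Q(m, a) = -2 + (m + a*m)*(a + m) = -2 + (a + m)*(m + a*m))
(-2538989 + (-891*(-304) + 943))/(Q(-1037, -364) + h(-949)) = (-2538989 + (-891*(-304) + 943))/((-2 + (-1037)² - 364*(-1037) - 364*(-1037)² - 1037*(-364)²) + (-1223/2043 - 1*(-949))) = (-2538989 + (270864 + 943))/((-2 + 1075369 + 377468 - 364*1075369 - 1037*132496) + (-1223/2043 + 949)) = (-2538989 + 271807)/((-2 + 1075369 + 377468 - 391434316 - 137398352) + 1937584/2043) = -2267182/(-527379833 + 1937584/2043) = -2267182/(-1077435061235/2043) = -2267182*(-2043/1077435061235) = 4631852826/1077435061235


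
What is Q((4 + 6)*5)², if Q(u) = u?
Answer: 2500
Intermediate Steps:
Q((4 + 6)*5)² = ((4 + 6)*5)² = (10*5)² = 50² = 2500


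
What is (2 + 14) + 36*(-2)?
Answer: -56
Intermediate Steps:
(2 + 14) + 36*(-2) = 16 - 72 = -56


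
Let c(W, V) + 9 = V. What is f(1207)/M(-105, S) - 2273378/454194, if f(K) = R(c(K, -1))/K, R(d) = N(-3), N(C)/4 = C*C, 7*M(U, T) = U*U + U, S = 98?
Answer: -13719783823/2741060790 ≈ -5.0053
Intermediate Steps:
c(W, V) = -9 + V
M(U, T) = U/7 + U²/7 (M(U, T) = (U*U + U)/7 = (U² + U)/7 = (U + U²)/7 = U/7 + U²/7)
N(C) = 4*C² (N(C) = 4*(C*C) = 4*C²)
R(d) = 36 (R(d) = 4*(-3)² = 4*9 = 36)
f(K) = 36/K
f(1207)/M(-105, S) - 2273378/454194 = (36/1207)/(((⅐)*(-105)*(1 - 105))) - 2273378/454194 = (36*(1/1207))/(((⅐)*(-105)*(-104))) - 2273378*1/454194 = (36/1207)/1560 - 1136689/227097 = (36/1207)*(1/1560) - 1136689/227097 = 3/156910 - 1136689/227097 = -13719783823/2741060790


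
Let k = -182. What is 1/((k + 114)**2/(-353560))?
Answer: -44195/578 ≈ -76.462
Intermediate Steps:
1/((k + 114)**2/(-353560)) = 1/((-182 + 114)**2/(-353560)) = 1/((-68)**2*(-1/353560)) = 1/(4624*(-1/353560)) = 1/(-578/44195) = -44195/578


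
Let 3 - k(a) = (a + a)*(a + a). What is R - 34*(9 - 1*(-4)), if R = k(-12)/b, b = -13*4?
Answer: -22411/52 ≈ -430.98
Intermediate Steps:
k(a) = 3 - 4*a² (k(a) = 3 - (a + a)*(a + a) = 3 - 2*a*2*a = 3 - 4*a²)
b = -52
R = 573/52 (R = (3 - 4*(-12)²)/(-52) = (3 - 4*144)*(-1/52) = (3 - 576)*(-1/52) = -573*(-1/52) = 573/52 ≈ 11.019)
R - 34*(9 - 1*(-4)) = 573/52 - 34*(9 - 1*(-4)) = 573/52 - 34*(9 + 4) = 573/52 - 34*13 = 573/52 - 442 = -22411/52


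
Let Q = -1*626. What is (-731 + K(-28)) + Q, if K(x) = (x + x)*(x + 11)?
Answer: -405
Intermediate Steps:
K(x) = 2*x*(11 + x) (K(x) = (2*x)*(11 + x) = 2*x*(11 + x))
Q = -626
(-731 + K(-28)) + Q = (-731 + 2*(-28)*(11 - 28)) - 626 = (-731 + 2*(-28)*(-17)) - 626 = (-731 + 952) - 626 = 221 - 626 = -405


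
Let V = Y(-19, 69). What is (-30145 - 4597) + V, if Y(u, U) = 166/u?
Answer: -660264/19 ≈ -34751.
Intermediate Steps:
V = -166/19 (V = 166/(-19) = 166*(-1/19) = -166/19 ≈ -8.7368)
(-30145 - 4597) + V = (-30145 - 4597) - 166/19 = -34742 - 166/19 = -660264/19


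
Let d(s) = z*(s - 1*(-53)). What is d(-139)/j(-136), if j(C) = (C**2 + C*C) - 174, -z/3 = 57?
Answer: 7353/18409 ≈ 0.39942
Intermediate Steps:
z = -171 (z = -3*57 = -171)
j(C) = -174 + 2*C**2 (j(C) = (C**2 + C**2) - 174 = 2*C**2 - 174 = -174 + 2*C**2)
d(s) = -9063 - 171*s (d(s) = -171*(s - 1*(-53)) = -171*(s + 53) = -171*(53 + s) = -9063 - 171*s)
d(-139)/j(-136) = (-9063 - 171*(-139))/(-174 + 2*(-136)**2) = (-9063 + 23769)/(-174 + 2*18496) = 14706/(-174 + 36992) = 14706/36818 = 14706*(1/36818) = 7353/18409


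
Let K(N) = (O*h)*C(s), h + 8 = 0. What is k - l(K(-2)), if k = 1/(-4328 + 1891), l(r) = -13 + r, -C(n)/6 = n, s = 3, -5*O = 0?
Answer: 31680/2437 ≈ 13.000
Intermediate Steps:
h = -8 (h = -8 + 0 = -8)
O = 0 (O = -⅕*0 = 0)
C(n) = -6*n
K(N) = 0 (K(N) = (0*(-8))*(-6*3) = 0*(-18) = 0)
k = -1/2437 (k = 1/(-2437) = -1/2437 ≈ -0.00041034)
k - l(K(-2)) = -1/2437 - (-13 + 0) = -1/2437 - 1*(-13) = -1/2437 + 13 = 31680/2437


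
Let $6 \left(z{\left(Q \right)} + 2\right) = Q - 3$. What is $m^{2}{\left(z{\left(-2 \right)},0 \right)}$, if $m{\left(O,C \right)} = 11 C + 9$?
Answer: $81$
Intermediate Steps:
$z{\left(Q \right)} = - \frac{5}{2} + \frac{Q}{6}$ ($z{\left(Q \right)} = -2 + \frac{Q - 3}{6} = -2 + \frac{-3 + Q}{6} = -2 + \left(- \frac{1}{2} + \frac{Q}{6}\right) = - \frac{5}{2} + \frac{Q}{6}$)
$m{\left(O,C \right)} = 9 + 11 C$
$m^{2}{\left(z{\left(-2 \right)},0 \right)} = \left(9 + 11 \cdot 0\right)^{2} = \left(9 + 0\right)^{2} = 9^{2} = 81$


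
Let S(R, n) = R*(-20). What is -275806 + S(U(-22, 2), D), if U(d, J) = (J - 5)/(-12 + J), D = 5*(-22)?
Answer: -275812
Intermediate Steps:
D = -110
U(d, J) = (-5 + J)/(-12 + J)
S(R, n) = -20*R
-275806 + S(U(-22, 2), D) = -275806 - 20*(-5 + 2)/(-12 + 2) = -275806 - 20*(-3)/(-10) = -275806 - (-2)*(-3) = -275806 - 20*3/10 = -275806 - 6 = -275812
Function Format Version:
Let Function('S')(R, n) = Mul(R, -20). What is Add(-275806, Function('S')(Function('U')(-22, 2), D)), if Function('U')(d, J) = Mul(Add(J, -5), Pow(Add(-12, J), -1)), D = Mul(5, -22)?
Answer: -275812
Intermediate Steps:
D = -110
Function('U')(d, J) = Mul(Pow(Add(-12, J), -1), Add(-5, J)) (Function('U')(d, J) = Mul(Add(-5, J), Pow(Add(-12, J), -1)) = Mul(Pow(Add(-12, J), -1), Add(-5, J)))
Function('S')(R, n) = Mul(-20, R)
Add(-275806, Function('S')(Function('U')(-22, 2), D)) = Add(-275806, Mul(-20, Mul(Pow(Add(-12, 2), -1), Add(-5, 2)))) = Add(-275806, Mul(-20, Mul(Pow(-10, -1), -3))) = Add(-275806, Mul(-20, Mul(Rational(-1, 10), -3))) = Add(-275806, Mul(-20, Rational(3, 10))) = Add(-275806, -6) = -275812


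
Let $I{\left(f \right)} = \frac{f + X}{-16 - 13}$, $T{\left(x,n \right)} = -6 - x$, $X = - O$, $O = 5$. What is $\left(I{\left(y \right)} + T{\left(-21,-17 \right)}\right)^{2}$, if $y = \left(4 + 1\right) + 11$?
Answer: $\frac{179776}{841} \approx 213.76$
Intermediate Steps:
$X = -5$ ($X = \left(-1\right) 5 = -5$)
$y = 16$ ($y = 5 + 11 = 16$)
$I{\left(f \right)} = \frac{5}{29} - \frac{f}{29}$ ($I{\left(f \right)} = \frac{f - 5}{-16 - 13} = \frac{-5 + f}{-29} = \left(-5 + f\right) \left(- \frac{1}{29}\right) = \frac{5}{29} - \frac{f}{29}$)
$\left(I{\left(y \right)} + T{\left(-21,-17 \right)}\right)^{2} = \left(\left(\frac{5}{29} - \frac{16}{29}\right) - -15\right)^{2} = \left(\left(\frac{5}{29} - \frac{16}{29}\right) + \left(-6 + 21\right)\right)^{2} = \left(- \frac{11}{29} + 15\right)^{2} = \left(\frac{424}{29}\right)^{2} = \frac{179776}{841}$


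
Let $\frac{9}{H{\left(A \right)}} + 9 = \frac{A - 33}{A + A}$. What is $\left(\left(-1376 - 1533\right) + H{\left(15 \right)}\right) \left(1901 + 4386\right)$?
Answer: $- \frac{292716433}{16} \approx -1.8295 \cdot 10^{7}$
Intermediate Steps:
$H{\left(A \right)} = \frac{9}{-9 + \frac{-33 + A}{2 A}}$ ($H{\left(A \right)} = \frac{9}{-9 + \frac{A - 33}{A + A}} = \frac{9}{-9 + \frac{-33 + A}{2 A}}$)
$\left(\left(-1376 - 1533\right) + H{\left(15 \right)}\right) \left(1901 + 4386\right) = \left(\left(-1376 - 1533\right) - \frac{270}{33 + 17 \cdot 15}\right) \left(1901 + 4386\right) = \left(-2909 - \frac{270}{33 + 255}\right) 6287 = \left(-2909 - \frac{270}{288}\right) 6287 = \left(-2909 - 270 \cdot \frac{1}{288}\right) 6287 = \left(-2909 - \frac{15}{16}\right) 6287 = \left(- \frac{46559}{16}\right) 6287 = - \frac{292716433}{16}$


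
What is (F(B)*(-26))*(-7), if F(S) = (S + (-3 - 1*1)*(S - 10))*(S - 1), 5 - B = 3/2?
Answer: 26845/2 ≈ 13423.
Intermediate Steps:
B = 7/2 (B = 5 - 3/2 = 7/2 ≈ 3.5000)
F(S) = (-1 + S)*(40 - 3*S) (F(S) = (S + (-3 - 1)*(-10 + S))*(-1 + S) = (S - 4*(-10 + S))*(-1 + S) = (S + (40 - 4*S))*(-1 + S) = (40 - 3*S)*(-1 + S) = (-1 + S)*(40 - 3*S))
(F(B)*(-26))*(-7) = ((-40 - 3*(7/2)² + 43*(7/2))*(-26))*(-7) = ((-40 - 3*49/4 + 301/2)*(-26))*(-7) = ((-40 - 147/4 + 301/2)*(-26))*(-7) = ((295/4)*(-26))*(-7) = -3835/2*(-7) = 26845/2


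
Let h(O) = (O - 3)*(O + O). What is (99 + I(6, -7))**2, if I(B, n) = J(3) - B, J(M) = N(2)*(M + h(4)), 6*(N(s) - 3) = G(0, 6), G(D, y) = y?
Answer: 18769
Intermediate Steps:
N(s) = 4 (N(s) = 3 + (1/6)*6 = 3 + 1 = 4)
h(O) = 2*O*(-3 + O) (h(O) = (-3 + O)*(2*O) = 2*O*(-3 + O))
J(M) = 32 + 4*M (J(M) = 4*(M + 2*4*(-3 + 4)) = 4*(M + 2*4*1) = 4*(M + 8) = 4*(8 + M) = 32 + 4*M)
I(B, n) = 44 - B (I(B, n) = (32 + 4*3) - B = (32 + 12) - B = 44 - B)
(99 + I(6, -7))**2 = (99 + (44 - 1*6))**2 = (99 + (44 - 6))**2 = (99 + 38)**2 = 137**2 = 18769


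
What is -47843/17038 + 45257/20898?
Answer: -57183562/89015031 ≈ -0.64240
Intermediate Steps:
-47843/17038 + 45257/20898 = -57183562/89015031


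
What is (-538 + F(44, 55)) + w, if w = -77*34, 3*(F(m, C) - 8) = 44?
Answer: -9400/3 ≈ -3133.3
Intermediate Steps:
F(m, C) = 68/3 (F(m, C) = 8 + (⅓)*44 = 8 + 44/3 = 68/3)
w = -2618
(-538 + F(44, 55)) + w = (-538 + 68/3) - 2618 = -1546/3 - 2618 = -9400/3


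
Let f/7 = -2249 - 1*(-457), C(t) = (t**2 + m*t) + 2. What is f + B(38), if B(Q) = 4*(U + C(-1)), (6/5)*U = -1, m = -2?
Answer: -37582/3 ≈ -12527.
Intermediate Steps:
C(t) = 2 + t**2 - 2*t (C(t) = (t**2 - 2*t) + 2 = 2 + t**2 - 2*t)
U = -5/6 (U = (5/6)*(-1) = -5/6 ≈ -0.83333)
B(Q) = 50/3 (B(Q) = 4*(-5/6 + (2 + (-1)**2 - 2*(-1))) = 4*(-5/6 + (2 + 1 + 2)) = 4*(-5/6 + 5) = 4*(25/6) = 50/3)
f = -12544 (f = 7*(-2249 - 1*(-457)) = 7*(-2249 + 457) = 7*(-1792) = -12544)
f + B(38) = -12544 + 50/3 = -37582/3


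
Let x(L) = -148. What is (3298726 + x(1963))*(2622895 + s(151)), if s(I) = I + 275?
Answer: 8653228937538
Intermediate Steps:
s(I) = 275 + I
(3298726 + x(1963))*(2622895 + s(151)) = (3298726 - 148)*(2622895 + (275 + 151)) = 3298578*(2622895 + 426) = 3298578*2623321 = 8653228937538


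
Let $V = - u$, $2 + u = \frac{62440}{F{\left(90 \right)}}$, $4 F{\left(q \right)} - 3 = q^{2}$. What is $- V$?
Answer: $\frac{233554}{8103} \approx 28.823$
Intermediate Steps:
$F{\left(q \right)} = \frac{3}{4} + \frac{q^{2}}{4}$
$u = \frac{233554}{8103}$ ($u = -2 + \frac{62440}{\frac{3}{4} + \frac{90^{2}}{4}} = -2 + \frac{62440}{\frac{3}{4} + \frac{1}{4} \cdot 8100} = -2 + \frac{62440}{\frac{3}{4} + 2025} = -2 + \frac{62440}{\frac{8103}{4}} = -2 + 62440 \cdot \frac{4}{8103} = -2 + \frac{249760}{8103} = \frac{233554}{8103} \approx 28.823$)
$V = - \frac{233554}{8103}$ ($V = \left(-1\right) \frac{233554}{8103} = - \frac{233554}{8103} \approx -28.823$)
$- V = \left(-1\right) \left(- \frac{233554}{8103}\right) = \frac{233554}{8103}$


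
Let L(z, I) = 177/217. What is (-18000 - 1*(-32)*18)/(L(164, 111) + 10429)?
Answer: -1890504/1131635 ≈ -1.6706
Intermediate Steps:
L(z, I) = 177/217 (L(z, I) = 177*(1/217) = 177/217)
(-18000 - 1*(-32)*18)/(L(164, 111) + 10429) = (-18000 - 1*(-32)*18)/(177/217 + 10429) = (-18000 + 32*18)/(2263270/217) = (-18000 + 576)*(217/2263270) = -17424*217/2263270 = -1890504/1131635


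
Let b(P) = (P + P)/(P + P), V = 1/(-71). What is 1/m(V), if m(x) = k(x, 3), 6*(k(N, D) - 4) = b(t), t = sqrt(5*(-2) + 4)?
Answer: 6/25 ≈ 0.24000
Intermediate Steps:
t = I*sqrt(6) (t = sqrt(-10 + 4) = sqrt(-6) = I*sqrt(6) ≈ 2.4495*I)
V = -1/71 ≈ -0.014085
b(P) = 1 (b(P) = (2*P)/((2*P)) = (2*P)*(1/(2*P)) = 1)
k(N, D) = 25/6 (k(N, D) = 4 + (1/6)*1 = 4 + 1/6 = 25/6)
m(x) = 25/6
1/m(V) = 1/(25/6) = 6/25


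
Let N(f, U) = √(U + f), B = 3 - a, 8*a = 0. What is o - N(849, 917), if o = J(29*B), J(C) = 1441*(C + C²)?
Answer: 11032296 - √1766 ≈ 1.1032e+7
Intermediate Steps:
a = 0 (a = (⅛)*0 = 0)
B = 3 (B = 3 - 1*0 = 3 + 0 = 3)
J(C) = 1441*C + 1441*C²
o = 11032296 (o = 1441*(29*3)*(1 + 29*3) = 1441*87*(1 + 87) = 1441*87*88 = 11032296)
o - N(849, 917) = 11032296 - √(917 + 849) = 11032296 - √1766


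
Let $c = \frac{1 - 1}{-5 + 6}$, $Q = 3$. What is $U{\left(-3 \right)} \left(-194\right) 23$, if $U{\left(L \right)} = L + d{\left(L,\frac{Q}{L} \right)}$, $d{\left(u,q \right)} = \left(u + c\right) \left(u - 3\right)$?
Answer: $-66930$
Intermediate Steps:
$c = 0$ ($c = \frac{0}{1} = 0 \cdot 1 = 0$)
$d{\left(u,q \right)} = u \left(-3 + u\right)$ ($d{\left(u,q \right)} = \left(u + 0\right) \left(u - 3\right) = u \left(-3 + u\right)$)
$U{\left(L \right)} = L + L \left(-3 + L\right)$
$U{\left(-3 \right)} \left(-194\right) 23 = - 3 \left(-2 - 3\right) \left(-194\right) 23 = \left(-3\right) \left(-5\right) \left(-194\right) 23 = 15 \left(-194\right) 23 = \left(-2910\right) 23 = -66930$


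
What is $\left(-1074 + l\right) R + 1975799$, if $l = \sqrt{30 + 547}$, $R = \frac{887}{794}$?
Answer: $\frac{783915884}{397} + \frac{887 \sqrt{577}}{794} \approx 1.9746 \cdot 10^{6}$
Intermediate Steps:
$R = \frac{887}{794}$ ($R = 887 \cdot \frac{1}{794} = \frac{887}{794} \approx 1.1171$)
$l = \sqrt{577} \approx 24.021$
$\left(-1074 + l\right) R + 1975799 = \left(-1074 + \sqrt{577}\right) \frac{887}{794} + 1975799 = \left(- \frac{476319}{397} + \frac{887 \sqrt{577}}{794}\right) + 1975799 = \frac{783915884}{397} + \frac{887 \sqrt{577}}{794}$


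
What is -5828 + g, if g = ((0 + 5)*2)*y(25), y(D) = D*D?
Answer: 422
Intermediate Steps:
y(D) = D**2
g = 6250 (g = ((0 + 5)*2)*25**2 = (5*2)*625 = 10*625 = 6250)
-5828 + g = -5828 + 6250 = 422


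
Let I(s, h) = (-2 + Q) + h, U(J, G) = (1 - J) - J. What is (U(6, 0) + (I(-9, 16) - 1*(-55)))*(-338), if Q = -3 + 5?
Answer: -20280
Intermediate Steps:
U(J, G) = 1 - 2*J
Q = 2
I(s, h) = h (I(s, h) = (-2 + 2) + h = 0 + h = h)
(U(6, 0) + (I(-9, 16) - 1*(-55)))*(-338) = ((1 - 2*6) + (16 - 1*(-55)))*(-338) = ((1 - 12) + (16 + 55))*(-338) = (-11 + 71)*(-338) = 60*(-338) = -20280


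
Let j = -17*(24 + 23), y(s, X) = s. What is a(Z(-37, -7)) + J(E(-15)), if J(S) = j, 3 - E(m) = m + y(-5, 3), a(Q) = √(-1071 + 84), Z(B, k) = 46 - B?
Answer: -799 + I*√987 ≈ -799.0 + 31.417*I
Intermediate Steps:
j = -799 (j = -17*47 = -799)
a(Q) = I*√987 (a(Q) = √(-987) = I*√987)
E(m) = 8 - m (E(m) = 3 - (m - 5) = 3 - (-5 + m) = 3 + (5 - m) = 8 - m)
J(S) = -799
a(Z(-37, -7)) + J(E(-15)) = I*√987 - 799 = -799 + I*√987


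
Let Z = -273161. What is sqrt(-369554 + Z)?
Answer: I*sqrt(642715) ≈ 801.7*I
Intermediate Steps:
sqrt(-369554 + Z) = sqrt(-369554 - 273161) = sqrt(-642715) = I*sqrt(642715)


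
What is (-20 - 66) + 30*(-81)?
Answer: -2516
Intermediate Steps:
(-20 - 66) + 30*(-81) = -86 - 2430 = -2516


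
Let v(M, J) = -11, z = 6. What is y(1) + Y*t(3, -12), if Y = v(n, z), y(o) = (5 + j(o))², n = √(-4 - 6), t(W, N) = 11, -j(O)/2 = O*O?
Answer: -112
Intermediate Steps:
j(O) = -2*O² (j(O) = -2*O*O = -2*O²)
n = I*√10 (n = √(-10) = I*√10 ≈ 3.1623*I)
y(o) = (5 - 2*o²)²
Y = -11
y(1) + Y*t(3, -12) = (-5 + 2*1²)² - 11*11 = (-5 + 2*1)² - 121 = (-5 + 2)² - 121 = (-3)² - 121 = 9 - 121 = -112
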